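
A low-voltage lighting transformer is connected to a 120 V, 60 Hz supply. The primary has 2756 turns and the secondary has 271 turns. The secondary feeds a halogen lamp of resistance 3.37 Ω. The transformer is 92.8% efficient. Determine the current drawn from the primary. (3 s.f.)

I_p ≈ 0.371 A

V_s = 120 × 271/2756 = 11.800 V.
I_s = V_s/R = 11.800/3.37 = 3.5014 A.
P_out = V_s I_s = 11.800 × 3.5014 = 41.315 W.
P_in = P_out/η = 41.315/0.928 = 44.521 W.
I_p = P_in/V_p = 44.521/120 = 0.371 A.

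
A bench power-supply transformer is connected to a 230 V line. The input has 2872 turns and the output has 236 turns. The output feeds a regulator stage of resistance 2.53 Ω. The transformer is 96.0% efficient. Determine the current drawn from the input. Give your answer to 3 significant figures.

I_in ≈ 0.639 A

V_out = 230 × 236/2872 = 18.900 V.
I_out = V_out/R = 18.900/2.53 = 7.4702 A.
P_out = V_out I_out = 18.900 × 7.4702 = 141.19 W.
P_in = P_out/η = 141.19/0.960 = 147.07 W.
I_in = P_in/V_in = 147.07/230 = 0.639 A.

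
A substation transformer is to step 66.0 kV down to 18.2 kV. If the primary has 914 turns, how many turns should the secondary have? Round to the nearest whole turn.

N_s = 252 turns

N_s/N_p = V_s/V_p, so N_s = 914 × 18200/66000 = 252.0 ≈ 252 turns.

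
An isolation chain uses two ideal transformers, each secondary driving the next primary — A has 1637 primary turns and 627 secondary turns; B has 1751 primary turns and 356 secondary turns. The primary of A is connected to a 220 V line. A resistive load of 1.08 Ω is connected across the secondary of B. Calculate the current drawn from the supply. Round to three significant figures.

I_supply ≈ 1.24 A

After A: V = 220.00 × 627/1637 = 84.264 V.
After B: V = 84.264 × 356/1751 = 17.132 V.
I_load = 17.132/1.08 = 15.863 A, so P_out = 17.132 × 15.863 = 271.76 W.
All ideal ⇒ P_in = P_out, so I_supply = 271.76/220 = 1.24 A.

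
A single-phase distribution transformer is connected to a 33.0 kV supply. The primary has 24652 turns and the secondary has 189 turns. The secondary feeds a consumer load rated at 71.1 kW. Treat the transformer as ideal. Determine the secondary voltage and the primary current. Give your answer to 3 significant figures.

V_s = V_p × N_s/N_p = 33000 × 189/24652 = 253.00 V.
I_s = P/V_s = 71100/253.00 = 281.03 A.
I_p = I_s × N_s/N_p = 281.03 × 189/24652 = 2.15 A.

V_s ≈ 253 V, I_p ≈ 2.15 A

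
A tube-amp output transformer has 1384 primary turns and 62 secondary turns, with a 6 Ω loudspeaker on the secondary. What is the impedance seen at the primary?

Z_p ≈ 2990 Ω

Z_p = (N_p/N_s)² × Z_s = (1384/62)² × 6 = 2990 Ω.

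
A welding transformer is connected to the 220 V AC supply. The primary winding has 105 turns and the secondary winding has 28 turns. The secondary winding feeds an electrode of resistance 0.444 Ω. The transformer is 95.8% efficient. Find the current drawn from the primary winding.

I_p ≈ 36.8 A

V_s = 220 × 28/105 = 58.667 V.
I_s = V_s/R = 58.667/0.444 = 132.13 A.
P_out = V_s I_s = 58.667 × 132.13 = 7751.8 W.
P_in = P_out/η = 7751.8/0.958 = 8091.6 W.
I_p = P_in/V_p = 8091.6/220 = 36.8 A.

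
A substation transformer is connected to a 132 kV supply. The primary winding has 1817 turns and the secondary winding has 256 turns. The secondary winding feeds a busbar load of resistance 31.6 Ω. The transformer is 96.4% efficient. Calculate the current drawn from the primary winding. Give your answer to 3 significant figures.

V_s = 132000 × 256/1817 = 18598 V.
I_s = V_s/R = 18598/31.6 = 588.53 A.
P_out = V_s I_s = 18598 × 588.53 = 1.0945×10^7 W.
P_in = P_out/η = 1.0945×10^7/0.964 = 1.1354×10^7 W.
I_p = P_in/V_p = 1.1354×10^7/132000 = 86.0 A.

I_p ≈ 86.0 A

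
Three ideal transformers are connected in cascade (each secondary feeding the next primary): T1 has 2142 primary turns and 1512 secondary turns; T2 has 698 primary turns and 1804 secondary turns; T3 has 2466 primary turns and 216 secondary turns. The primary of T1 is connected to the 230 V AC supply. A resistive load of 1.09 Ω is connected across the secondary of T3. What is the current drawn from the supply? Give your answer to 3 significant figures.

After T1: V = 230.00 × 1512/2142 = 162.35 V.
After T2: V = 162.35 × 1804/698 = 419.61 V.
After T3: V = 419.61 × 216/2466 = 36.754 V.
I_load = 36.754/1.09 = 33.719 A, so P_out = 36.754 × 33.719 = 1239.3 W.
All ideal ⇒ P_in = P_out, so I_supply = 1239.3/230 = 5.39 A.

I_supply ≈ 5.39 A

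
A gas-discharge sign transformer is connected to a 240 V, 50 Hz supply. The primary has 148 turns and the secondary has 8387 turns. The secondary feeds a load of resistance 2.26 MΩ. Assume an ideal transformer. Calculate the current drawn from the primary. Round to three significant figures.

I_p ≈ 0.341 A

V_s = V_p × N_s/N_p = 240 × 8387/148 = 13601 V.
I_s = V_s/R = 13601/(2.26×10^6) = 0.0060179 A.
For an ideal transformer I_p N_p = I_s N_s, so I_p = 0.0060179 × 8387/148 = 0.341 A.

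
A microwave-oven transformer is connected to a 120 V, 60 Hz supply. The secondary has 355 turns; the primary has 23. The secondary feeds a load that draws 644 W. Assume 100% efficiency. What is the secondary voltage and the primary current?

V_s = V_p × N_s/N_p = 120 × 355/23 = 1852.2 V.
I_s = P/V_s = 644/1852.2 = 0.34770 A.
I_p = I_s × N_s/N_p = 0.34770 × 355/23 = 5.37 A.

V_s ≈ 1850 V, I_p ≈ 5.37 A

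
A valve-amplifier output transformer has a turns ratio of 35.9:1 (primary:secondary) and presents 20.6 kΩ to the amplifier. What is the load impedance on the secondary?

Z_s ≈ 16.0 Ω

Z_s = Z_p/(N_p/N_s)² = 20600/35.9² = 16.0 Ω.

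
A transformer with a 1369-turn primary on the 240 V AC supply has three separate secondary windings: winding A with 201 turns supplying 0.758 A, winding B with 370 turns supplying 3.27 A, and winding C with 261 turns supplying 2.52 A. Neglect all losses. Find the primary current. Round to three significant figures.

V_A = 240 × 201/1369 = 35.237 V; V_B = 240 × 370/1369 = 64.865 V; V_C = 240 × 261/1369 = 45.756 V.
P_out = V_A I_A + V_B I_B + V_C I_C = 35.237×0.758 + 64.865×3.27 + 45.756×2.52 = 26.710 + 212.11 + 115.31 = 354.12 W.
Ideal ⇒ P_in = P_out, so I_p = P_out/V_p = 354.12/240 = 1.48 A.

I_p ≈ 1.48 A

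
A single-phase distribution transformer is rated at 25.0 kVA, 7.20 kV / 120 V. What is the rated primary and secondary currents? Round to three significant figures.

I_p ≈ 3.47 A, I_s ≈ 208 A

I_p = S/V_p = 25000/7200 = 3.47 A.
I_s = S/V_s = 25000/120 = 208 A.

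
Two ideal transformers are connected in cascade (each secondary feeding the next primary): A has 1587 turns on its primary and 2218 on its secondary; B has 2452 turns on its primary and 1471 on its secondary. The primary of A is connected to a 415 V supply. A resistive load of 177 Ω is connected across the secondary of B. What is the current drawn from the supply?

Secondary of A: V = 415.00 × 2218/1587 = 580.01 V.
Secondary of B: V = 580.01 × 1471/2452 = 347.96 V.
I_load = 347.96/177 = 1.9659 A, so P_out = 347.96 × 1.9659 = 684.03 W.
All ideal ⇒ P_in = P_out, so I_supply = 684.03/415 = 1.65 A.

I_supply ≈ 1.65 A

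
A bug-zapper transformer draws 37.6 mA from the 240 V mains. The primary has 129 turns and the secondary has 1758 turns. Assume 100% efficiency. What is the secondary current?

I_s/I_p = N_p/N_s, so I_s = 0.0376 × 129/1758 = 0.00276 A.

I_s ≈ 0.00276 A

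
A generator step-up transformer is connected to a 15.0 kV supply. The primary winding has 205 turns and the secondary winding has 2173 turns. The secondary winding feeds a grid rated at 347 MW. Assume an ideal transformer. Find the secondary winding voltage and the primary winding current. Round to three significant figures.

V_s ≈ 159000 V, I_p ≈ 23100 A

V_s = V_p × N_s/N_p = 15000 × 2173/205 = 159000 V.
I_s = P/V_s = 3.47×10^8/159000 = 2182.4 A.
I_p = I_s × N_s/N_p = 2182.4 × 2173/205 = 23100 A.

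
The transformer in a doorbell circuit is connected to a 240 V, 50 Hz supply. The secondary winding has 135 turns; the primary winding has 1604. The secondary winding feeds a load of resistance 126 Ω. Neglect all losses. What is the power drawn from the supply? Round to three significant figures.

V_s = V_p × N_s/N_p = 240 × 135/1604 = 20.200 V.
I_s = V_s/R = 20.200/126 = 0.16031 A.
I_p = I_s × N_s/N_p = 0.16031 × 135/1604 = 0.013493 A.
P = V_p I_p = 240 × 0.013493 = 3.24 W.

P ≈ 3.24 W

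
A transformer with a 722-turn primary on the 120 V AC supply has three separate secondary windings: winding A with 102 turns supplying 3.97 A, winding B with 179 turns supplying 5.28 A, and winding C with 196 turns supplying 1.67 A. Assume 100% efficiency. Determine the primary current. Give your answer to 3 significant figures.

I_p ≈ 2.32 A

V_A = 120 × 102/722 = 16.953 V; V_B = 120 × 179/722 = 29.751 V; V_C = 120 × 196/722 = 32.576 V.
P_out = V_A I_A + V_B I_B + V_C I_C = 16.953×3.97 + 29.751×5.28 + 32.576×1.67 = 67.303 + 157.08 + 54.402 = 278.79 W.
Ideal ⇒ P_in = P_out, so I_p = P_out/V_p = 278.79/120 = 2.32 A.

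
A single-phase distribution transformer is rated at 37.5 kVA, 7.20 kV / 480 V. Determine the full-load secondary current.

I_s = S/V_s = 37500/480 = 78.1 A.

I_s ≈ 78.1 A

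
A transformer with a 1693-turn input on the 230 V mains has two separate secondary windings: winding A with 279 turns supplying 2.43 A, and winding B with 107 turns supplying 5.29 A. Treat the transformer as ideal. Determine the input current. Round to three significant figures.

V_A = 230 × 279/1693 = 37.903 V; V_B = 230 × 107/1693 = 14.536 V.
P_out = V_A I_A + V_B I_B = 37.903×2.43 + 14.536×5.29 = 92.105 + 76.897 = 169.00 W.
Ideal ⇒ P_in = P_out, so I_in = P_out/V_in = 169.00/230 = 0.735 A.

I_in ≈ 0.735 A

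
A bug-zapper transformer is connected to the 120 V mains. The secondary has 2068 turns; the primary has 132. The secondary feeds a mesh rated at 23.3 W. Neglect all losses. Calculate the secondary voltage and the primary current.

V_s ≈ 1880 V, I_p ≈ 0.194 A

V_s = V_p × N_s/N_p = 120 × 2068/132 = 1880.0 V.
I_s = P/V_s = 23.3/1880.0 = 0.012394 A.
I_p = I_s × N_s/N_p = 0.012394 × 2068/132 = 0.194 A.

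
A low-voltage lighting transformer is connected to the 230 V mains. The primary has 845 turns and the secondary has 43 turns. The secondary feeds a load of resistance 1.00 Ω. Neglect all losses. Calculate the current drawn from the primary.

V_s = V_p × N_s/N_p = 230 × 43/845 = 11.704 V.
I_s = V_s/R = 11.704/1.00 = 11.704 A.
For an ideal transformer I_p N_p = I_s N_s, so I_p = 11.704 × 43/845 = 0.596 A.

I_p ≈ 0.596 A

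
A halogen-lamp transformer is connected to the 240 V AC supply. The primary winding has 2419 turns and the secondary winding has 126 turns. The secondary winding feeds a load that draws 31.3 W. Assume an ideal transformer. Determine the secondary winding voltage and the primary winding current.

V_s = V_p × N_s/N_p = 240 × 126/2419 = 12.501 V.
I_s = P/V_s = 31.3/12.501 = 2.5038 A.
I_p = I_s × N_s/N_p = 2.5038 × 126/2419 = 0.130 A.

V_s ≈ 12.5 V, I_p ≈ 0.130 A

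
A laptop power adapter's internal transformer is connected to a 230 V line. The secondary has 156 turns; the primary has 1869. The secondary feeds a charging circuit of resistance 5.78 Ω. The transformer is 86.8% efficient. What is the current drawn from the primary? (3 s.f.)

V_s = 230 × 156/1869 = 19.197 V.
I_s = V_s/R = 19.197/5.78 = 3.3214 A.
P_out = V_s I_s = 19.197 × 3.3214 = 63.761 W.
P_in = P_out/η = 63.761/0.868 = 73.458 W.
I_p = P_in/V_p = 73.458/230 = 0.319 A.

I_p ≈ 0.319 A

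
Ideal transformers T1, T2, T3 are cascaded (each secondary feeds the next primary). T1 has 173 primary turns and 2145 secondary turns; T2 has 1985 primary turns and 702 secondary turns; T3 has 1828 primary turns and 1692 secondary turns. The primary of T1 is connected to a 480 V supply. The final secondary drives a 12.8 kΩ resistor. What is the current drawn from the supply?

I_supply ≈ 0.618 A

After T1: V = 480.00 × 2145/173 = 5951.4 V.
After T2: V = 5951.4 × 702/1985 = 2104.7 V.
After T3: V = 2104.7 × 1692/1828 = 1948.2 V.
I_load = 1948.2/12800 = 0.15220 A, so P_out = 1948.2 × 0.15220 = 296.51 W.
All ideal ⇒ P_in = P_out, so I_supply = 296.51/480 = 0.618 A.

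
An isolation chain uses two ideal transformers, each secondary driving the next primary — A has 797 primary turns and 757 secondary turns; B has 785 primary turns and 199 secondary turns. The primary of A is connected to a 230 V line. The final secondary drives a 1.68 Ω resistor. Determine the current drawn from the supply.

I_supply ≈ 7.94 A

After A: V = 230.00 × 757/797 = 218.46 V.
After B: V = 218.46 × 199/785 = 55.379 V.
I_load = 55.379/1.68 = 32.964 A, so P_out = 55.379 × 32.964 = 1825.5 W.
All ideal ⇒ P_in = P_out, so I_supply = 1825.5/230 = 7.94 A.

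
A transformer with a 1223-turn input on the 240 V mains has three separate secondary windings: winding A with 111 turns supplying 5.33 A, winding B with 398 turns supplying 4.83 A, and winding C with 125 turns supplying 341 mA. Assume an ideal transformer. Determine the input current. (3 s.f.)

V_A = 240 × 111/1223 = 21.783 V; V_B = 240 × 398/1223 = 78.103 V; V_C = 240 × 125/1223 = 24.530 V.
P_out = V_A I_A + V_B I_B + V_C I_C = 21.783×5.33 + 78.103×4.83 + 24.530×0.341 = 116.10 + 377.24 + 8.3647 = 501.70 W.
Ideal ⇒ P_in = P_out, so I_in = P_out/V_in = 501.70/240 = 2.09 A.

I_in ≈ 2.09 A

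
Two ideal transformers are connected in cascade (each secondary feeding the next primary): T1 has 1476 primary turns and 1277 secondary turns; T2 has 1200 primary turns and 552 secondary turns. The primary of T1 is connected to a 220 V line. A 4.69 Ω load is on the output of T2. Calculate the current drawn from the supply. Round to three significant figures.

Secondary of T1: V = 220.00 × 1277/1476 = 190.34 V.
Secondary of T2: V = 190.34 × 552/1200 = 87.556 V.
I_load = 87.556/4.69 = 18.669 A, so P_out = 87.556 × 18.669 = 1634.5 W.
All ideal ⇒ P_in = P_out, so I_supply = 1634.5/220 = 7.43 A.

I_supply ≈ 7.43 A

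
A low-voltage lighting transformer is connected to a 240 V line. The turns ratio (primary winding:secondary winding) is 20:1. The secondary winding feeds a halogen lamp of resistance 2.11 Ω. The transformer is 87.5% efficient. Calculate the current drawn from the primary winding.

I_p ≈ 0.325 A

V_s = 240 × 1/20 = 12.000 V.
I_s = V_s/R = 12.000/2.11 = 5.6872 A.
P_out = V_s I_s = 12.000 × 5.6872 = 68.246 W.
P_in = P_out/η = 68.246/0.875 = 77.996 W.
I_p = P_in/V_p = 77.996/240 = 0.325 A.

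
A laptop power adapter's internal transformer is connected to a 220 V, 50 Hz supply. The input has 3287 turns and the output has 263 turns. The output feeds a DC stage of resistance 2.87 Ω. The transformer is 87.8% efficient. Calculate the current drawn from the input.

V_out = 220 × 263/3287 = 17.603 V.
I_out = V_out/R = 17.603/2.87 = 6.1333 A.
P_out = V_out I_out = 17.603 × 6.1333 = 107.96 W.
P_in = P_out/η = 107.96/0.878 = 122.96 W.
I_in = P_in/V_in = 122.96/220 = 0.559 A.

I_in ≈ 0.559 A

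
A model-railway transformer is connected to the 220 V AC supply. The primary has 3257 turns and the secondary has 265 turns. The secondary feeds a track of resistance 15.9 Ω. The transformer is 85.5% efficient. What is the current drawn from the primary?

V_s = 220 × 265/3257 = 17.900 V.
I_s = V_s/R = 17.900/15.9 = 1.1258 A.
P_out = V_s I_s = 17.900 × 1.1258 = 20.151 W.
P_in = P_out/η = 20.151/0.855 = 23.569 W.
I_p = P_in/V_p = 23.569/220 = 0.107 A.

I_p ≈ 0.107 A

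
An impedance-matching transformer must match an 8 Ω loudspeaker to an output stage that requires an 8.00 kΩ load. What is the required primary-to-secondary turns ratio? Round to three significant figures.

Z_p/Z_s = (N_p/N_s)², so N_p/N_s = √(8000/8) = √1000 = 31.6.

N_p/N_s ≈ 31.6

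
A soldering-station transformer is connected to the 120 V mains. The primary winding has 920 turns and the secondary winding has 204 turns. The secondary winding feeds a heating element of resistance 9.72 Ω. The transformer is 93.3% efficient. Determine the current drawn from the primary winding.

I_p ≈ 0.651 A

V_s = 120 × 204/920 = 26.609 V.
I_s = V_s/R = 26.609/9.72 = 2.7375 A.
P_out = V_s I_s = 26.609 × 2.7375 = 72.842 W.
P_in = P_out/η = 72.842/0.933 = 78.073 W.
I_p = P_in/V_p = 78.073/120 = 0.651 A.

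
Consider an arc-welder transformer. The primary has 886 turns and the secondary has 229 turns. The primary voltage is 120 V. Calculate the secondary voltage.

V_s ≈ 31.0 V

V_s/V_p = N_s/N_p, so V_s = 120 × 229/886 = 31.0 V.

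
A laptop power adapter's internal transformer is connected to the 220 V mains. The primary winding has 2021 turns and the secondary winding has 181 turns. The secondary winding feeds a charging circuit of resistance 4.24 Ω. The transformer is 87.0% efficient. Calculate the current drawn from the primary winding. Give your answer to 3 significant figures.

I_p ≈ 0.478 A

V_s = 220 × 181/2021 = 19.703 V.
I_s = V_s/R = 19.703/4.24 = 4.6470 A.
P_out = V_s I_s = 19.703 × 4.6470 = 91.560 W.
P_in = P_out/η = 91.560/0.870 = 105.24 W.
I_p = P_in/V_p = 105.24/220 = 0.478 A.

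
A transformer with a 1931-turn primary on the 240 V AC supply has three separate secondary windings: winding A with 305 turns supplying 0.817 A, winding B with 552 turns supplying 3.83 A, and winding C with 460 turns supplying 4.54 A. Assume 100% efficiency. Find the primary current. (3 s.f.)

I_p ≈ 2.31 A

V_A = 240 × 305/1931 = 37.908 V; V_B = 240 × 552/1931 = 68.607 V; V_C = 240 × 460/1931 = 57.172 V.
P_out = V_A I_A + V_B I_B + V_C I_C = 37.908×0.817 + 68.607×3.83 + 57.172×4.54 = 30.971 + 262.76 + 259.56 = 553.30 W.
Ideal ⇒ P_in = P_out, so I_p = P_out/V_p = 553.30/240 = 2.31 A.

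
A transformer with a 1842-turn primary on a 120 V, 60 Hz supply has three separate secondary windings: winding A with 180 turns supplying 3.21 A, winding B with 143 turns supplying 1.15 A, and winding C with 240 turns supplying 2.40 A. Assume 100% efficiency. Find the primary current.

I_p ≈ 0.716 A

V_A = 120 × 180/1842 = 11.726 V; V_B = 120 × 143/1842 = 9.3160 V; V_C = 120 × 240/1842 = 15.635 V.
P_out = V_A I_A + V_B I_B + V_C I_C = 11.726×3.21 + 9.3160×1.15 + 15.635×2.40 = 37.642 + 10.713 + 37.524 = 85.879 W.
Ideal ⇒ P_in = P_out, so I_p = P_out/V_p = 85.879/120 = 0.716 A.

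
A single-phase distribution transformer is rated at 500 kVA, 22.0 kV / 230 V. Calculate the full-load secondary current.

I_s ≈ 2170 A

I_s = S/V_s = 500000/230 = 2170 A.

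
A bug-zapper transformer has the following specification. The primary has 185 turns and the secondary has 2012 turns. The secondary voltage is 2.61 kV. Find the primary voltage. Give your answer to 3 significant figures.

V_p/V_s = N_p/N_s, so V_p = 2610 × 185/2012 = 240 V.

V_p ≈ 240 V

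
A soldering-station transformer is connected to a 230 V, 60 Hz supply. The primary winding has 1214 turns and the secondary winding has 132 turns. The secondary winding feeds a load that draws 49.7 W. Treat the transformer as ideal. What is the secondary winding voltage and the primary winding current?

V_s = V_p × N_s/N_p = 230 × 132/1214 = 25.008 V.
I_s = P/V_s = 49.7/25.008 = 1.9873 A.
I_p = I_s × N_s/N_p = 1.9873 × 132/1214 = 0.216 A.

V_s ≈ 25.0 V, I_p ≈ 0.216 A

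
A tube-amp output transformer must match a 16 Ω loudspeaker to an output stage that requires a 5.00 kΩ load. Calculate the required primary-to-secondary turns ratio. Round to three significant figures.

N_p/N_s ≈ 17.7

Z_p/Z_s = (N_p/N_s)², so N_p/N_s = √(5000/16) = √312 = 17.7.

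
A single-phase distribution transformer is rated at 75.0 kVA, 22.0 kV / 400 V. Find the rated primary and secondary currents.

I_p ≈ 3.41 A, I_s ≈ 188 A

I_p = S/V_p = 75000/22000 = 3.41 A.
I_s = S/V_s = 75000/400 = 188 A.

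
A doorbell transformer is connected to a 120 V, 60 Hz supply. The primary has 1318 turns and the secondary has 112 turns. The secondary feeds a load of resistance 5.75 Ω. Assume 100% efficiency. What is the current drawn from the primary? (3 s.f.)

V_s = V_p × N_s/N_p = 120 × 112/1318 = 10.197 V.
I_s = V_s/R = 10.197/5.75 = 1.7734 A.
For an ideal transformer I_p N_p = I_s N_s, so I_p = 1.7734 × 112/1318 = 0.151 A.

I_p ≈ 0.151 A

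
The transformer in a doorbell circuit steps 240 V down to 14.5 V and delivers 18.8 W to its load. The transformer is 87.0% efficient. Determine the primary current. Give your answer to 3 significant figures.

P_in = P_out/η = 18.8/0.870 = 21.609 W.
I_p = P_in/V_p = 21.609/240 = 0.0900 A.

I_p ≈ 0.0900 A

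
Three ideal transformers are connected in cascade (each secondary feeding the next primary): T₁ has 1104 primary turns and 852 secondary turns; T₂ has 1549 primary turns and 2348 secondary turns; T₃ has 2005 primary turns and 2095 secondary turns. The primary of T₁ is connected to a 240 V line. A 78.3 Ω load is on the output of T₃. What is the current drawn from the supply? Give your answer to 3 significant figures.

After T₁: V = 240.00 × 852/1104 = 185.22 V.
After T₂: V = 185.22 × 2348/1549 = 280.76 V.
After T₃: V = 280.76 × 2095/2005 = 293.36 V.
I_load = 293.36/78.3 = 3.7466 A, so P_out = 293.36 × 3.7466 = 1099.1 W.
All ideal ⇒ P_in = P_out, so I_supply = 1099.1/240 = 4.58 A.

I_supply ≈ 4.58 A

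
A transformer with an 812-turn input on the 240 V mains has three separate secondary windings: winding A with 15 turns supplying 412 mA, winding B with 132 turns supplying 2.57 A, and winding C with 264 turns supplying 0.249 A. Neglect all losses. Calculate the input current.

I_in ≈ 0.506 A

V_A = 240 × 15/812 = 4.4335 V; V_B = 240 × 132/812 = 39.015 V; V_C = 240 × 264/812 = 78.030 V.
P_out = V_A I_A + V_B I_B + V_C I_C = 4.4335×0.412 + 39.015×2.57 + 78.030×0.249 = 1.8266 + 100.27 + 19.429 = 121.52 W.
Ideal ⇒ P_in = P_out, so I_in = P_out/V_in = 121.52/240 = 0.506 A.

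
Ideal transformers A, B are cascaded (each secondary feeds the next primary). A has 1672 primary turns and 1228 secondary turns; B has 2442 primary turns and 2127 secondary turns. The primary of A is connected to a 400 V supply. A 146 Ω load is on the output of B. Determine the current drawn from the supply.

After A: V = 400.00 × 1228/1672 = 293.78 V.
After B: V = 293.78 × 2127/2442 = 255.88 V.
I_load = 255.88/146 = 1.7526 A, so P_out = 255.88 × 1.7526 = 448.47 W.
All ideal ⇒ P_in = P_out, so I_supply = 448.47/400 = 1.12 A.

I_supply ≈ 1.12 A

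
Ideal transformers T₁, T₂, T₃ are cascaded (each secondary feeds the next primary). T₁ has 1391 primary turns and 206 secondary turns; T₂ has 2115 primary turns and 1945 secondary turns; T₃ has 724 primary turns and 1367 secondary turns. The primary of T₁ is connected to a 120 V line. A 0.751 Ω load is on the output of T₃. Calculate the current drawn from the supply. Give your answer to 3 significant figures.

After T₁: V = 120.00 × 206/1391 = 17.771 V.
After T₂: V = 17.771 × 1945/2115 = 16.343 V.
After T₃: V = 16.343 × 1367/724 = 30.857 V.
I_load = 30.857/0.751 = 41.089 A, so P_out = 30.857 × 41.089 = 1267.9 W.
All ideal ⇒ P_in = P_out, so I_supply = 1267.9/120 = 10.6 A.

I_supply ≈ 10.6 A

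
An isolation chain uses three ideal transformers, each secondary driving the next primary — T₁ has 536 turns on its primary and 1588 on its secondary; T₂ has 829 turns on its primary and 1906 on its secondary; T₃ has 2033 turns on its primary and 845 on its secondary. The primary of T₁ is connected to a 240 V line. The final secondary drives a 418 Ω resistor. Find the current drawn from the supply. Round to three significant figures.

I_supply ≈ 4.60 A

Secondary of T₁: V = 240.00 × 1588/536 = 711.04 V.
Secondary of T₂: V = 711.04 × 1906/829 = 1634.8 V.
Secondary of T₃: V = 1634.8 × 845/2033 = 679.49 V.
I_load = 679.49/418 = 1.6256 A, so P_out = 679.49 × 1.6256 = 1104.6 W.
All ideal ⇒ P_in = P_out, so I_supply = 1104.6/240 = 4.60 A.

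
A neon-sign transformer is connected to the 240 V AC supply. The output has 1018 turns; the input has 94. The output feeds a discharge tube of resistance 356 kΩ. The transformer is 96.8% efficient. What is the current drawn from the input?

V_out = 240 × 1018/94 = 2599.1 V.
I_out = V_out/R = 2599.1/356000 = 0.0073010 A.
P_out = V_out I_out = 2599.1 × 0.0073010 = 18.976 W.
P_in = P_out/η = 18.976/0.968 = 19.604 W.
I_in = P_in/V_in = 19.604/240 = 0.0817 A.

I_in ≈ 0.0817 A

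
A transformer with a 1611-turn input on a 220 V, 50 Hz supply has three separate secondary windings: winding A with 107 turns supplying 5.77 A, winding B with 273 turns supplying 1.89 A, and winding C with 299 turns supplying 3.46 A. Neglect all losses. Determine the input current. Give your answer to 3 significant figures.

V_A = 220 × 107/1611 = 14.612 V; V_B = 220 × 273/1611 = 37.281 V; V_C = 220 × 299/1611 = 40.832 V.
P_out = V_A I_A + V_B I_B + V_C I_C = 14.612×5.77 + 37.281×1.89 + 40.832×3.46 = 84.311 + 70.461 + 141.28 = 296.05 W.
Ideal ⇒ P_in = P_out, so I_in = P_out/V_in = 296.05/220 = 1.35 A.

I_in ≈ 1.35 A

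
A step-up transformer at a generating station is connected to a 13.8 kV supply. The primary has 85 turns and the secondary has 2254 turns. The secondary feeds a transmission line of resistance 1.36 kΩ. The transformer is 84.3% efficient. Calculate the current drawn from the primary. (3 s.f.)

V_s = 13800 × 2254/85 = 365940 V.
I_s = V_s/R = 365940/1360 = 269.08 A.
P_out = V_s I_s = 365940 × 269.08 = 9.8467×10^7 W.
P_in = P_out/η = 9.8467×10^7/0.843 = 1.1681×10^8 W.
I_p = P_in/V_p = 1.1681×10^8/13800 = 8460 A.

I_p ≈ 8460 A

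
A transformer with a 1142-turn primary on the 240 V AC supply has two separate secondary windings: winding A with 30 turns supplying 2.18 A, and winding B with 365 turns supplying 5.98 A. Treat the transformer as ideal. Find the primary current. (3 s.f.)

V_A = 240 × 30/1142 = 6.3047 V; V_B = 240 × 365/1142 = 76.708 V.
P_out = V_A I_A + V_B I_B = 6.3047×2.18 + 76.708×5.98 = 13.744 + 458.71 = 472.46 W.
Ideal ⇒ P_in = P_out, so I_p = P_out/V_p = 472.46/240 = 1.97 A.

I_p ≈ 1.97 A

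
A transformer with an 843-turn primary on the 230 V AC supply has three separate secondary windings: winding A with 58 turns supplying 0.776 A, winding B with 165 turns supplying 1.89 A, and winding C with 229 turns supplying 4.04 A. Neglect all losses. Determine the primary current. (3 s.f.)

I_p ≈ 1.52 A

V_A = 230 × 58/843 = 15.824 V; V_B = 230 × 165/843 = 45.018 V; V_C = 230 × 229/843 = 62.479 V.
P_out = V_A I_A + V_B I_B + V_C I_C = 15.824×0.776 + 45.018×1.89 + 62.479×4.04 = 12.280 + 85.084 + 252.42 = 349.78 W.
Ideal ⇒ P_in = P_out, so I_p = P_out/V_p = 349.78/230 = 1.52 A.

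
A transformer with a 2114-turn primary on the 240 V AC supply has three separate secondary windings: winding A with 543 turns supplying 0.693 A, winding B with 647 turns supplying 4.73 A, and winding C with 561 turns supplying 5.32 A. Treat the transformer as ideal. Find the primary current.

I_p ≈ 3.04 A

V_A = 240 × 543/2114 = 61.646 V; V_B = 240 × 647/2114 = 73.453 V; V_C = 240 × 561/2114 = 63.690 V.
P_out = V_A I_A + V_B I_B + V_C I_C = 61.646×0.693 + 73.453×4.73 + 63.690×5.32 = 42.721 + 347.43 + 338.83 = 728.98 W.
Ideal ⇒ P_in = P_out, so I_p = P_out/V_p = 728.98/240 = 3.04 A.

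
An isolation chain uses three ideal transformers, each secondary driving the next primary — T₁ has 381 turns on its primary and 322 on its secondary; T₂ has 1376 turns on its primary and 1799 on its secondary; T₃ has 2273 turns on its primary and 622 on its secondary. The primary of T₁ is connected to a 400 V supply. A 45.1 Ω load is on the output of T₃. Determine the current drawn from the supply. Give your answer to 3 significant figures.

I_supply ≈ 0.811 A

Secondary of T₁: V = 400.00 × 322/381 = 338.06 V.
Secondary of T₂: V = 338.06 × 1799/1376 = 441.98 V.
Secondary of T₃: V = 441.98 × 622/2273 = 120.95 V.
I_load = 120.95/45.1 = 2.6817 A, so P_out = 120.95 × 2.6817 = 324.35 W.
All ideal ⇒ P_in = P_out, so I_supply = 324.35/400 = 0.811 A.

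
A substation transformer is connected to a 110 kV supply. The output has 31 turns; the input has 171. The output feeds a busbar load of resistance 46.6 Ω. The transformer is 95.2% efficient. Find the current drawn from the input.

V_out = 110000 × 31/171 = 19942 V.
I_out = V_out/R = 19942/46.6 = 427.93 A.
P_out = V_out I_out = 19942 × 427.93 = 8.5336×10^6 W.
P_in = P_out/η = 8.5336×10^6/0.952 = 8.9638×10^6 W.
I_in = P_in/V_in = 8.9638×10^6/110000 = 81.5 A.

I_in ≈ 81.5 A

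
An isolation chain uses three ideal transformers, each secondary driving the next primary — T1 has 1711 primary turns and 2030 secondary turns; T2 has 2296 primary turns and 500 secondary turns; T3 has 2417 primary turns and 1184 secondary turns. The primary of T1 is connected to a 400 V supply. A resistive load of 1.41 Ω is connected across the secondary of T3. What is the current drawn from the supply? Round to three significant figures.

I_supply ≈ 4.54 A

After T1: V = 400.00 × 2030/1711 = 474.58 V.
After T2: V = 474.58 × 500/2296 = 103.35 V.
After T3: V = 103.35 × 1184/2417 = 50.627 V.
I_load = 50.627/1.41 = 35.905 A, so P_out = 50.627 × 35.905 = 1817.8 W.
All ideal ⇒ P_in = P_out, so I_supply = 1817.8/400 = 4.54 A.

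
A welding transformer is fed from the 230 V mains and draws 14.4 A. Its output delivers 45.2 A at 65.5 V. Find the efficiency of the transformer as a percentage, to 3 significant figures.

η ≈ 89.4%

P_in = 230 × 14.4 = 3312.00 W.
P_out = 65.5 × 45.2 = 2960.60 W.
η = P_out/P_in = 2960.60/3312.00 = 0.894.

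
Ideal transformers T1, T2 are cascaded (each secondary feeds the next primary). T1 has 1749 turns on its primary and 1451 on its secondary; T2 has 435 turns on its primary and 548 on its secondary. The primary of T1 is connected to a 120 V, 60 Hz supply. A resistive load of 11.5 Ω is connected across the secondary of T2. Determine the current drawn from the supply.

After T1: V = 120.00 × 1451/1749 = 99.554 V.
After T2: V = 99.554 × 548/435 = 125.42 V.
I_load = 125.42/11.5 = 10.906 A, so P_out = 125.42 × 10.906 = 1367.7 W.
All ideal ⇒ P_in = P_out, so I_supply = 1367.7/120 = 11.4 A.

I_supply ≈ 11.4 A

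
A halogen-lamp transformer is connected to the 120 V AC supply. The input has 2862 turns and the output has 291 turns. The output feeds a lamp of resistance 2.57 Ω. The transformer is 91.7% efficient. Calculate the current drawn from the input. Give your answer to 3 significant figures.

I_in ≈ 0.526 A

V_out = 120 × 291/2862 = 12.201 V.
I_out = V_out/R = 12.201/2.57 = 4.7476 A.
P_out = V_out I_out = 12.201 × 4.7476 = 57.926 W.
P_in = P_out/η = 57.926/0.917 = 63.169 W.
I_in = P_in/V_in = 63.169/120 = 0.526 A.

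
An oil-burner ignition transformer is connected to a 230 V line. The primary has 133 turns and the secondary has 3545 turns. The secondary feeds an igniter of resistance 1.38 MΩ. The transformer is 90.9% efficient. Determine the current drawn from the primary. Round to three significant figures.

I_p ≈ 0.130 A

V_s = 230 × 3545/133 = 6130.5 V.
I_s = V_s/R = 6130.5/(1.38×10^6) = 0.0044424 A.
P_out = V_s I_s = 6130.5 × 0.0044424 = 27.234 W.
P_in = P_out/η = 27.234/0.909 = 29.960 W.
I_p = P_in/V_p = 29.960/230 = 0.130 A.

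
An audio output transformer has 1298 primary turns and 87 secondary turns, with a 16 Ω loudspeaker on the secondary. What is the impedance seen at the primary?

Z_p ≈ 3560 Ω

Z_p = (N_p/N_s)² × Z_s = (1298/87)² × 16 = 3560 Ω.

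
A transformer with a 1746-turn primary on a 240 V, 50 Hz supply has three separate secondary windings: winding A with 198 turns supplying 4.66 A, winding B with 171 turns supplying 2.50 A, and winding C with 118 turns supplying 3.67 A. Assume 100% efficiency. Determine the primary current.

V_A = 240 × 198/1746 = 27.216 V; V_B = 240 × 171/1746 = 23.505 V; V_C = 240 × 118/1746 = 16.220 V.
P_out = V_A I_A + V_B I_B + V_C I_C = 27.216×4.66 + 23.505×2.50 + 16.220×3.67 = 126.83 + 58.763 + 59.527 = 245.12 W.
Ideal ⇒ P_in = P_out, so I_p = P_out/V_p = 245.12/240 = 1.02 A.

I_p ≈ 1.02 A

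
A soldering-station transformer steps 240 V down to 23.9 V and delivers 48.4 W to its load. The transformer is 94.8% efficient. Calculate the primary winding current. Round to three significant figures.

I_p ≈ 0.213 A

P_in = P_out/η = 48.4/0.948 = 51.055 W.
I_p = P_in/V_p = 51.055/240 = 0.213 A.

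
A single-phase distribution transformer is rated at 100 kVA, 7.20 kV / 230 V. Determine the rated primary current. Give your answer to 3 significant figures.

I_p = S/V_p = 100000/7200 = 13.9 A.

I_p ≈ 13.9 A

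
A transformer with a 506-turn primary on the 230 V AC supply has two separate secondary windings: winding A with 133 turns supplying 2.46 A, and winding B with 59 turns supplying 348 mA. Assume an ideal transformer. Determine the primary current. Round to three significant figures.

V_A = 230 × 133/506 = 60.455 V; V_B = 230 × 59/506 = 26.818 V.
P_out = V_A I_A + V_B I_B = 60.455×2.46 + 26.818×0.348 = 148.72 + 9.3327 = 158.05 W.
Ideal ⇒ P_in = P_out, so I_p = P_out/V_p = 158.05/230 = 0.687 A.

I_p ≈ 0.687 A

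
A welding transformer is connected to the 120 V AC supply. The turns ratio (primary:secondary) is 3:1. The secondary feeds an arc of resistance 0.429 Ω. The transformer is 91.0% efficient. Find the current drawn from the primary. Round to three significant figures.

I_p ≈ 34.2 A

V_s = 120 × 1/3 = 40.000 V.
I_s = V_s/R = 40.000/0.429 = 93.240 A.
P_out = V_s I_s = 40.000 × 93.240 = 3729.6 W.
P_in = P_out/η = 3729.6/0.910 = 4098.5 W.
I_p = P_in/V_p = 4098.5/120 = 34.2 A.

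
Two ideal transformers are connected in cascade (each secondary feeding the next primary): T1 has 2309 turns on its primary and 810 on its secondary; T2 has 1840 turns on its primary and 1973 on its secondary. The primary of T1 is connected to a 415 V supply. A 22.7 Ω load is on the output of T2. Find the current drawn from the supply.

I_supply ≈ 2.59 A

Secondary of T1: V = 415.00 × 810/2309 = 145.58 V.
Secondary of T2: V = 145.58 × 1973/1840 = 156.11 V.
I_load = 156.11/22.7 = 6.8769 A, so P_out = 156.11 × 6.8769 = 1073.5 W.
All ideal ⇒ P_in = P_out, so I_supply = 1073.5/415 = 2.59 A.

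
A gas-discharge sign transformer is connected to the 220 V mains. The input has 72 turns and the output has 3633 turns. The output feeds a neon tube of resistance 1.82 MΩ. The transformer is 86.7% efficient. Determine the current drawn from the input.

I_in ≈ 0.355 A

V_out = 220 × 3633/72 = 11101 V.
I_out = V_out/R = 11101/(1.82×10^6) = 0.0060994 A.
P_out = V_out I_out = 11101 × 0.0060994 = 67.708 W.
P_in = P_out/η = 67.708/0.867 = 78.095 W.
I_in = P_in/V_in = 78.095/220 = 0.355 A.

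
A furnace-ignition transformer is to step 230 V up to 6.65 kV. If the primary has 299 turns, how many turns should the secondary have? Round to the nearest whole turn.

N_s/N_p = V_s/V_p, so N_s = 299 × 6650/230 = 8645.0 ≈ 8645 turns.

N_s = 8645 turns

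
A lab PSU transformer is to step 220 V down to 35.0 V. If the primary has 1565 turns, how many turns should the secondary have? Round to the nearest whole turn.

N_s/N_p = V_s/V_p, so N_s = 1565 × 35.0/220 = 249.0 ≈ 249 turns.

N_s = 249 turns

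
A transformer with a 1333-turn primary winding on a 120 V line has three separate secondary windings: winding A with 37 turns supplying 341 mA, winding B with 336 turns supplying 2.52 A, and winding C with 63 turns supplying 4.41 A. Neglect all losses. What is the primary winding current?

V_A = 120 × 37/1333 = 3.3308 V; V_B = 120 × 336/1333 = 30.248 V; V_C = 120 × 63/1333 = 5.6714 V.
P_out = V_A I_A + V_B I_B + V_C I_C = 3.3308×0.341 + 30.248×2.52 + 5.6714×4.41 = 1.1358 + 76.224 + 25.011 = 102.37 W.
Ideal ⇒ P_in = P_out, so I_p = P_out/V_p = 102.37/120 = 0.853 A.

I_p ≈ 0.853 A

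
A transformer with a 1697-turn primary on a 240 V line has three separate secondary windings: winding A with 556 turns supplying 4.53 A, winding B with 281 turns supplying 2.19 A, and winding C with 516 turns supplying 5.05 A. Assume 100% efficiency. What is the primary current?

V_A = 240 × 556/1697 = 78.633 V; V_B = 240 × 281/1697 = 39.741 V; V_C = 240 × 516/1697 = 72.976 V.
P_out = V_A I_A + V_B I_B + V_C I_C = 78.633×4.53 + 39.741×2.19 + 72.976×5.05 = 356.21 + 87.032 + 368.53 = 811.77 W.
Ideal ⇒ P_in = P_out, so I_p = P_out/V_p = 811.77/240 = 3.38 A.

I_p ≈ 3.38 A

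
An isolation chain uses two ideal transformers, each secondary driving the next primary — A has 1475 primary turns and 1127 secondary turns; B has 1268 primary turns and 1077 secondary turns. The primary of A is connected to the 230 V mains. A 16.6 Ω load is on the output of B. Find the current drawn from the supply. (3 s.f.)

Secondary of A: V = 230.00 × 1127/1475 = 175.74 V.
Secondary of B: V = 175.74 × 1077/1268 = 149.26 V.
I_load = 149.26/16.6 = 8.9918 A, so P_out = 149.26 × 8.9918 = 1342.2 W.
All ideal ⇒ P_in = P_out, so I_supply = 1342.2/230 = 5.84 A.

I_supply ≈ 5.84 A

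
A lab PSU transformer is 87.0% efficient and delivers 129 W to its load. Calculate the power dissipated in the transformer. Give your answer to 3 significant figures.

P_in = P_out/η = 129/0.870 = 148.276 W.
P_loss = P_in − P_out = 148.276 − 129 = 19.3 W.

P_loss ≈ 19.3 W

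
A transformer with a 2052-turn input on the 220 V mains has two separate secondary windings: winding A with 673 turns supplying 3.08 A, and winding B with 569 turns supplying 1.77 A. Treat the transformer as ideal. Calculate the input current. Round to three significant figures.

V_A = 220 × 673/2052 = 72.154 V; V_B = 220 × 569/2052 = 61.004 V.
P_out = V_A I_A + V_B I_B = 72.154×3.08 + 61.004×1.77 = 222.23 + 107.98 = 330.21 W.
Ideal ⇒ P_in = P_out, so I_in = P_out/V_in = 330.21/220 = 1.50 A.

I_in ≈ 1.50 A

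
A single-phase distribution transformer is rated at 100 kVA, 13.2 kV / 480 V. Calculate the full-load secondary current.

I_s ≈ 208 A

I_s = S/V_s = 100000/480 = 208 A.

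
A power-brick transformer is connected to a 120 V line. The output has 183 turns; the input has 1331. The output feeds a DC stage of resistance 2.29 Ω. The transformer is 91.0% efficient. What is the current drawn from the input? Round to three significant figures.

I_in ≈ 1.09 A

V_out = 120 × 183/1331 = 16.499 V.
I_out = V_out/R = 16.499/2.29 = 7.2047 A.
P_out = V_out I_out = 16.499 × 7.2047 = 118.87 W.
P_in = P_out/η = 118.87/0.910 = 130.63 W.
I_in = P_in/V_in = 130.63/120 = 1.09 A.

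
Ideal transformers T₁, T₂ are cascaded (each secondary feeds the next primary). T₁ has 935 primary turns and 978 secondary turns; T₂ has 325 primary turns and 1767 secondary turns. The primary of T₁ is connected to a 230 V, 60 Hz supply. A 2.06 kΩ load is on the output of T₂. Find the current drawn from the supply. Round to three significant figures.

I_supply ≈ 3.61 A

Secondary of T₁: V = 230.00 × 978/935 = 240.58 V.
Secondary of T₂: V = 240.58 × 1767/325 = 1308.0 V.
I_load = 1308.0/2060 = 0.63495 A, so P_out = 1308.0 × 0.63495 = 830.52 W.
All ideal ⇒ P_in = P_out, so I_supply = 830.52/230 = 3.61 A.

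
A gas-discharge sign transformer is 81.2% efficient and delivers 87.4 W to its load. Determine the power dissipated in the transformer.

P_loss ≈ 20.2 W

P_in = P_out/η = 87.4/0.812 = 107.635 W.
P_loss = P_in − P_out = 107.635 − 87.4 = 20.2 W.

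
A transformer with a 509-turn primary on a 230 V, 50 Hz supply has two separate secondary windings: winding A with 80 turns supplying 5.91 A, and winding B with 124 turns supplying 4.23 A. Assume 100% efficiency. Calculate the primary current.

V_A = 230 × 80/509 = 36.149 V; V_B = 230 × 124/509 = 56.031 V.
P_out = V_A I_A + V_B I_B = 36.149×5.91 + 56.031×4.23 = 213.64 + 237.01 = 450.66 W.
Ideal ⇒ P_in = P_out, so I_p = P_out/V_p = 450.66/230 = 1.96 A.

I_p ≈ 1.96 A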